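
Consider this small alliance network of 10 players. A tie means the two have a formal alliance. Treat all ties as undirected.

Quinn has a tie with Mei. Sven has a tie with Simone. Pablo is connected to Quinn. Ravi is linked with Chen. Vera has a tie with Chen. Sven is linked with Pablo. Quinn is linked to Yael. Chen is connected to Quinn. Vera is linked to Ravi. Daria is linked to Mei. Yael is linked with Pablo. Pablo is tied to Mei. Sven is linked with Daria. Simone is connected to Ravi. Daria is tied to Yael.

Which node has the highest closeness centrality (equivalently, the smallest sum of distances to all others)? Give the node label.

Farness (sum of distances to all others) for each node — Chen:17, Daria:19, Mei:18, Pablo:16, Quinn:15, Ravi:19, Simone:19, Sven:17, Vera:22, Yael:18.
The smallest farness is 15, for Quinn, so Quinn has the highest closeness.

Quinn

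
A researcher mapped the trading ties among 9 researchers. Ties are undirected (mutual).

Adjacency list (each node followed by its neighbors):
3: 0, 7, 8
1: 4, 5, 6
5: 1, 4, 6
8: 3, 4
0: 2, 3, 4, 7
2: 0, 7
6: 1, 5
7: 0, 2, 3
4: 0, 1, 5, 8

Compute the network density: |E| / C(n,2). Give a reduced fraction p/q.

13/36

There are 13 edges and 9 nodes, so the maximum possible is C(9,2) = 36.
Density = 13/36.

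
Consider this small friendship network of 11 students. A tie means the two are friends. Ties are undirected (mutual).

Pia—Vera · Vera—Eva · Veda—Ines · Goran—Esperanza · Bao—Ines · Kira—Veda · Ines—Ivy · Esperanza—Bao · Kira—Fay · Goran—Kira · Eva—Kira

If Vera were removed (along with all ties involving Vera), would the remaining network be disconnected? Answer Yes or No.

Yes

Removing Vera leaves {Bao, Esperanza, Eva, Fay, Goran, Ines, Ivy, Kira, and Veda} with no path to {Pia}, so the network splits into 2 components. Vera is a cut vertex.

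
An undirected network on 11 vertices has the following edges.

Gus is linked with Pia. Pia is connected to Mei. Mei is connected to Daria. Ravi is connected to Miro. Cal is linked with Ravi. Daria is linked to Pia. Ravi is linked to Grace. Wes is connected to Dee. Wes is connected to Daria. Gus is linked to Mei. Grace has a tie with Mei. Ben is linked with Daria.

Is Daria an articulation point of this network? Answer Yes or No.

Yes

Removing Daria leaves {Cal, Grace, Gus, Mei, Miro, Pia, and Ravi} with no path to {Dee and Wes}, so the network splits into 3 components. Daria is a cut vertex.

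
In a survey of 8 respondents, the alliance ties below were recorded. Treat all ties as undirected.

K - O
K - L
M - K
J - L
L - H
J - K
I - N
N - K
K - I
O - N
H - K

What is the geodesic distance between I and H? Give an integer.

2

One shortest route is I – K – H, which uses 2 edges, and I and H are not directly tied, so nothing shorter exists. So d(I,H) = 2.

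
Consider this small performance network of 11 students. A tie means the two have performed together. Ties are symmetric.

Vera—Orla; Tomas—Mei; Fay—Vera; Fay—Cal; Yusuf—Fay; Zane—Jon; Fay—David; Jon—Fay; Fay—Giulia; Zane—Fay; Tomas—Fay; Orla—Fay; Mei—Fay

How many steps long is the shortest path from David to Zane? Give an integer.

One shortest route is David – Fay – Zane, which uses 2 edges, and David and Zane are not directly tied, so nothing shorter exists. So d(David,Zane) = 2.

2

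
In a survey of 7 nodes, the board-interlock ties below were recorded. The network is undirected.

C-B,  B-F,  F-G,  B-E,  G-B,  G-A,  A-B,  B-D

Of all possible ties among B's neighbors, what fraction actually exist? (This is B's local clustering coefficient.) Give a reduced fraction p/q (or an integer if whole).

2/15

B's neighbors: A, C, D, E, F, and G (k = 6).
Possible neighbor pairs: C(6,2) = 15. Edges among them: A–G, F–G → e = 2.
Clustering(B) = 2/15.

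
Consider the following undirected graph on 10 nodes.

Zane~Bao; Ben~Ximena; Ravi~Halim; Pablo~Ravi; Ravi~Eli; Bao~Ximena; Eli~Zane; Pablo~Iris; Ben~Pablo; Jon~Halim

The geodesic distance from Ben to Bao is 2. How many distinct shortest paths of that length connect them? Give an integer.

The shortest distance is 2, and the only length-2 path is Ben–Ximena–Bao. So there is exactly 1 shortest path.

1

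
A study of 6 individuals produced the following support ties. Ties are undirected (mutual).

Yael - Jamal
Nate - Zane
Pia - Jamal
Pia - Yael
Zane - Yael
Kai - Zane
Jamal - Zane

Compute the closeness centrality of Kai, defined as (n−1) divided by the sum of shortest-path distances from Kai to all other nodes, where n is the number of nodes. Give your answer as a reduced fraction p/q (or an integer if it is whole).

1/2

Distances from Kai: Jamal:2, Nate:2, Pia:3, Yael:2, Zane:1. Sum = 10.
n = 6, so closeness = 5/10 = 1/2.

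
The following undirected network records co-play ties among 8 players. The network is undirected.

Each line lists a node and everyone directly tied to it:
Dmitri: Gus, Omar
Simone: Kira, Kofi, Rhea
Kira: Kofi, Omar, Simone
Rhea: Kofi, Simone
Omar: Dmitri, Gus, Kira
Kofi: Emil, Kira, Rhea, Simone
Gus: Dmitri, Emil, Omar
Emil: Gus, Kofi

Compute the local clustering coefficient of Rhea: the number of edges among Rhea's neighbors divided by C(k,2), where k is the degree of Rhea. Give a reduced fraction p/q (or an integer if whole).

1

Rhea's neighbors: Kofi and Simone (k = 2).
Possible neighbor pairs: C(2,2) = 1. Edges among them: Kofi–Simone → e = 1.
Clustering(Rhea) = 1/1.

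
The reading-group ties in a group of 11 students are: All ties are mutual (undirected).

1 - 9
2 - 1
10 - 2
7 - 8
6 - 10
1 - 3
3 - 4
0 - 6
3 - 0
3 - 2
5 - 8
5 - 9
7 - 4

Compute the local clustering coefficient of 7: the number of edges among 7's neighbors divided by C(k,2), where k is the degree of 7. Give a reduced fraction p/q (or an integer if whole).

0

7's neighbors: 4 and 8 (k = 2).
Possible neighbor pairs: C(2,2) = 1. Edges among them: none → e = 0.
Clustering(7) = 0/1.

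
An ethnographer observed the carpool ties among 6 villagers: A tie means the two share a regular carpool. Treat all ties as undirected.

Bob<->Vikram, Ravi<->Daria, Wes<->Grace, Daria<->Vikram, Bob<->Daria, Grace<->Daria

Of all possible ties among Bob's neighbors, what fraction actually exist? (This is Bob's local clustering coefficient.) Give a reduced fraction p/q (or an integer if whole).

Bob's neighbors: Daria and Vikram (k = 2).
Possible neighbor pairs: C(2,2) = 1. Edges among them: Daria–Vikram → e = 1.
Clustering(Bob) = 1/1.

1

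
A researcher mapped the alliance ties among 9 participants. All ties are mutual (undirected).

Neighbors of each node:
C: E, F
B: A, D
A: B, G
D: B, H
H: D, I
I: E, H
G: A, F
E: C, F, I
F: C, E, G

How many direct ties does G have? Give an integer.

G is directly tied to A and F. That is 2 neighbors, so the degree of G is 2.

2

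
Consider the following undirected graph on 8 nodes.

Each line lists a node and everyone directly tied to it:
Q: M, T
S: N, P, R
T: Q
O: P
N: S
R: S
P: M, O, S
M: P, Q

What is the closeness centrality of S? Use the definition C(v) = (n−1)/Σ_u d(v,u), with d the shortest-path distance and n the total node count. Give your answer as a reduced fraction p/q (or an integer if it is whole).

Distances from S: M:2, N:1, O:2, P:1, Q:3, R:1, T:4. Sum = 14.
n = 8, so closeness = 7/14 = 1/2.

1/2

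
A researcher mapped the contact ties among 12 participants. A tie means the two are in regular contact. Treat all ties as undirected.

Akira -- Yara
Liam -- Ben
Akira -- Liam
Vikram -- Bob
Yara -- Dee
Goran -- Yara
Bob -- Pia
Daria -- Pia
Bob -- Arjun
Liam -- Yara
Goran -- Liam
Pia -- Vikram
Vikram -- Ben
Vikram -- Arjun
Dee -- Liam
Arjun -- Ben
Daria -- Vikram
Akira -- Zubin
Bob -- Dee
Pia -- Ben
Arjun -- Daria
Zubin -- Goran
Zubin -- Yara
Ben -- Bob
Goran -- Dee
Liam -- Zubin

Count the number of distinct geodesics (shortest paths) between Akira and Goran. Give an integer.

3

The shortest distance is 2. The length-2 paths are: Akira–Liam–Goran; Akira–Zubin–Goran; Akira–Yara–Goran.
That gives 3 distinct shortest paths.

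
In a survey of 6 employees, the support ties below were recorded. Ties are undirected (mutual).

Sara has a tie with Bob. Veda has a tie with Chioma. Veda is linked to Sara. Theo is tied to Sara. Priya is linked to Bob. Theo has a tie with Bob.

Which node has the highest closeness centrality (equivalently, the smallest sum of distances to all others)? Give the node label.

Farness (sum of distances to all others) for each node — Bob:8, Chioma:13, Priya:12, Sara:7, Theo:9, Veda:9.
The smallest farness is 7, for Sara, so Sara has the highest closeness.

Sara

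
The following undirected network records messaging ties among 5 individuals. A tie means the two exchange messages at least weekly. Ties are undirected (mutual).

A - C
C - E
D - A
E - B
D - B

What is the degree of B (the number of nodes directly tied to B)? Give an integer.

2

B is directly tied to D and E. That is 2 neighbors, so the degree of B is 2.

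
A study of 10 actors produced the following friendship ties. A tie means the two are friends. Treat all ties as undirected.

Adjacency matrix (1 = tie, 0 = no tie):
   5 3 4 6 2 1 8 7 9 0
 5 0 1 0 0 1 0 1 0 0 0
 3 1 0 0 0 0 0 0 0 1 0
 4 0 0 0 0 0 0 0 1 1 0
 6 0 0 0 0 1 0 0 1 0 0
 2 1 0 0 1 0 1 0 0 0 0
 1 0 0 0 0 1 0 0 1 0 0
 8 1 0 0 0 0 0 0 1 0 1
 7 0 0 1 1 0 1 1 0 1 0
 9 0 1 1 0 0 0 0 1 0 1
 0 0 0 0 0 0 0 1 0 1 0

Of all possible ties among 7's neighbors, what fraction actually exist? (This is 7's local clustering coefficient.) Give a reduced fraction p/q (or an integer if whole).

1/10

7's neighbors: 1, 4, 6, 8, and 9 (k = 5).
Possible neighbor pairs: C(5,2) = 10. Edges among them: 4–9 → e = 1.
Clustering(7) = 1/10.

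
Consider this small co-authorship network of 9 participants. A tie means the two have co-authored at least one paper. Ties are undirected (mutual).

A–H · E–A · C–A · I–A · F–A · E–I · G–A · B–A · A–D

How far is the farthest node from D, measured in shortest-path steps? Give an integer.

Distances from D: A:1, B:2, C:2, E:2, F:2, G:2, H:2, I:2.
The largest is 2 (to F, B, E, G, H, C, and I), so the eccentricity of D is 2.

2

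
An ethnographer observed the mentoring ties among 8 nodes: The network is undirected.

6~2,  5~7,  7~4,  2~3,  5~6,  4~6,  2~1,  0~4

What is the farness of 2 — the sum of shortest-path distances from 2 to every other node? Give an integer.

Distances from 2: 0:3, 1:1, 3:1, 4:2, 5:2, 6:1, 7:3.
Sum = 3 + 1 + 1 + 2 + 2 + 1 + 3 = 13.

13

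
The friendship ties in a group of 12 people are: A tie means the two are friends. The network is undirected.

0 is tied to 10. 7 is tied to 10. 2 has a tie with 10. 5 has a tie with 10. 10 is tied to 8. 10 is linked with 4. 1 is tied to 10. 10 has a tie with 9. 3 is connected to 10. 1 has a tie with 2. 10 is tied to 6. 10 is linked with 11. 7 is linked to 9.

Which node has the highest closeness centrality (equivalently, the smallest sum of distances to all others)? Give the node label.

10

Farness (sum of distances to all others) for each node — 0:21, 1:20, 2:20, 3:21, 4:21, 5:21, 6:21, 7:20, 8:21, 9:20, 10:11, 11:21.
The smallest farness is 11, for 10, so 10 has the highest closeness.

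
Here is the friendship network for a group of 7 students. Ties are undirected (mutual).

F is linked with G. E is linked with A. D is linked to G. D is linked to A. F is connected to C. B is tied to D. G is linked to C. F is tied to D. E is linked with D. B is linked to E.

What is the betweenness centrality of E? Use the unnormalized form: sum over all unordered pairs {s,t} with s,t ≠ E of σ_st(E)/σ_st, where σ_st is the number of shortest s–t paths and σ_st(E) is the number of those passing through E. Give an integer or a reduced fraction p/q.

1/2

Pairs whose geodesics pass through E — B–A: 1/2.
All other pairs contribute 0.
Summing the contributions gives betweenness(E) = 1/2.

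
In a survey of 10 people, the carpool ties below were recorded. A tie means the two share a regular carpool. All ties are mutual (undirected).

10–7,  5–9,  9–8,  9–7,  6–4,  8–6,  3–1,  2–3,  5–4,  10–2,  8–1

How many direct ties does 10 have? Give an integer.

10 is directly tied to 2 and 7. That is 2 neighbors, so the degree of 10 is 2.

2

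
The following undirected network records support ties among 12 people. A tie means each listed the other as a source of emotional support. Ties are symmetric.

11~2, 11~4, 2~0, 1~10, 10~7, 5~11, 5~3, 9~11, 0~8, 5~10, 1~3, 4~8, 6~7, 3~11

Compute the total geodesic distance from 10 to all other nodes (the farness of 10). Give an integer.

Distances from 10: 0:4, 1:1, 2:3, 3:2, 4:3, 5:1, 6:2, 7:1, 8:4, 9:3, 11:2.
Sum = 4 + 1 + 3 + 2 + 3 + 1 + 2 + 1 + 4 + 3 + 2 = 26.

26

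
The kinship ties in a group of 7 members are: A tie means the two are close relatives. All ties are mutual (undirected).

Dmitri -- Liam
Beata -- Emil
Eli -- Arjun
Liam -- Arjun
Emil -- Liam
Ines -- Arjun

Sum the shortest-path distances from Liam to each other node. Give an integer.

9

Distances from Liam: Arjun:1, Beata:2, Dmitri:1, Eli:2, Emil:1, Ines:2.
Sum = 1 + 2 + 1 + 2 + 1 + 2 = 9.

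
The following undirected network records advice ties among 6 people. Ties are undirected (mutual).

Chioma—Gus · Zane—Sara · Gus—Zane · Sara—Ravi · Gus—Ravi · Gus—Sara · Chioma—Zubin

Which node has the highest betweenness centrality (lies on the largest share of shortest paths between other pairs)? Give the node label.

Unnormalized betweenness of each node: Chioma:4, Gus:13/2, Ravi:0, Sara:1/2, Zane:0, Zubin:0.
Gus has the largest value, 13/2, making it the main broker — the node through which the most shortest paths run.

Gus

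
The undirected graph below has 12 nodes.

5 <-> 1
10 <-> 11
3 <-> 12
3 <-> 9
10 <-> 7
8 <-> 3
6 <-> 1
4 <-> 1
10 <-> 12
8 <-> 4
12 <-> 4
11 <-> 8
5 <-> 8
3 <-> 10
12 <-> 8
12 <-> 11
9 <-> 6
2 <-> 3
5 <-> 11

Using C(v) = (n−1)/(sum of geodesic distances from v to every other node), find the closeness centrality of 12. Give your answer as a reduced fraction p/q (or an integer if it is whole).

Distances from 12: 1:2, 2:2, 3:1, 4:1, 5:2, 6:3, 7:2, 8:1, 9:2, 10:1, 11:1. Sum = 18.
n = 12, so closeness = 11/18.

11/18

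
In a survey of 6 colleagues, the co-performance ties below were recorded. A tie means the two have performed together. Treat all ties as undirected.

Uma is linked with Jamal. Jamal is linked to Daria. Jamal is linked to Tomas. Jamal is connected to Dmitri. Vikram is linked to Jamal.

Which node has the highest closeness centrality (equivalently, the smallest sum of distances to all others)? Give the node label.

Farness (sum of distances to all others) for each node — Daria:9, Dmitri:9, Jamal:5, Tomas:9, Uma:9, Vikram:9.
The smallest farness is 5, for Jamal, so Jamal has the highest closeness.

Jamal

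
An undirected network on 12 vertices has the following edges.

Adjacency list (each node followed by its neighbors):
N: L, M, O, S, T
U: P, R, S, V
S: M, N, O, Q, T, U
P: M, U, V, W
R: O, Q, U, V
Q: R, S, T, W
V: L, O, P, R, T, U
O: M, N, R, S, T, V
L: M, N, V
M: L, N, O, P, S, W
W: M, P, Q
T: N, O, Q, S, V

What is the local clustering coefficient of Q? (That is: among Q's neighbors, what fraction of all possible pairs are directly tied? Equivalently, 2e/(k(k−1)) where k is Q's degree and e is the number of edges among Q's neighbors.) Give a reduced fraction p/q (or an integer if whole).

Q's neighbors: R, S, T, and W (k = 4).
Possible neighbor pairs: C(4,2) = 6. Edges among them: S–T → e = 1.
Clustering(Q) = 1/6.

1/6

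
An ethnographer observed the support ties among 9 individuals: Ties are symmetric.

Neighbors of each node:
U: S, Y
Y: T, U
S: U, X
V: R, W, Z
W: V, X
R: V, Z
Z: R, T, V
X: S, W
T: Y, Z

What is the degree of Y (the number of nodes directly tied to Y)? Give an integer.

2

Y is directly tied to T and U. That is 2 neighbors, so the degree of Y is 2.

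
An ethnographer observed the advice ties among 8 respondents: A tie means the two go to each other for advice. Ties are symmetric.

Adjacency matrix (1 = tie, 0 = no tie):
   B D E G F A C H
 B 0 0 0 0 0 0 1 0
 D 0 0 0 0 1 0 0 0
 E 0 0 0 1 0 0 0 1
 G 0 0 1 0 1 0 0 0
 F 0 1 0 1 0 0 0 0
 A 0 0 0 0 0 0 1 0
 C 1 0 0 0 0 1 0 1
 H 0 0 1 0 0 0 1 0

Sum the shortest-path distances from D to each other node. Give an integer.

27

Distances from D: A:6, B:6, C:5, E:3, F:1, G:2, H:4.
Sum = 6 + 6 + 5 + 3 + 1 + 2 + 4 = 27.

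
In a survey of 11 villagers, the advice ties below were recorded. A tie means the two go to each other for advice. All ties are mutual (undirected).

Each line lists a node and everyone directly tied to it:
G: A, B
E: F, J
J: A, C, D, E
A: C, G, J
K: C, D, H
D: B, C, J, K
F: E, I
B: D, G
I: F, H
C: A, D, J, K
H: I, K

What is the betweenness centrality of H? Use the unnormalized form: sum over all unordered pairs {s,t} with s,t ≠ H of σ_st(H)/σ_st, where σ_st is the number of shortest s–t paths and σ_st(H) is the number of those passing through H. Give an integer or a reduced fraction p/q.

37/6

Pairs whose geodesics pass through H — B–I: 1; D–I: 1; C–I: 1; K–I: 1; K–F: 1; I–A: 1/2; I–G: 2/3.
All other pairs contribute 0.
Summing the contributions gives betweenness(H) = 37/6.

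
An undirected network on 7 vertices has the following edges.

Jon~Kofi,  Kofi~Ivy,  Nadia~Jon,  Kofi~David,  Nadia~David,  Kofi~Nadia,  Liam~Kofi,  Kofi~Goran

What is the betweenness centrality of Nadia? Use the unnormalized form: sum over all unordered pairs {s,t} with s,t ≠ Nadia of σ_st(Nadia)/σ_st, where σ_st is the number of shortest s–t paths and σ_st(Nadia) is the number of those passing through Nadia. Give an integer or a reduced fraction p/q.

1/2

Pairs whose geodesics pass through Nadia — David–Jon: 1/2.
All other pairs contribute 0.
Summing the contributions gives betweenness(Nadia) = 1/2.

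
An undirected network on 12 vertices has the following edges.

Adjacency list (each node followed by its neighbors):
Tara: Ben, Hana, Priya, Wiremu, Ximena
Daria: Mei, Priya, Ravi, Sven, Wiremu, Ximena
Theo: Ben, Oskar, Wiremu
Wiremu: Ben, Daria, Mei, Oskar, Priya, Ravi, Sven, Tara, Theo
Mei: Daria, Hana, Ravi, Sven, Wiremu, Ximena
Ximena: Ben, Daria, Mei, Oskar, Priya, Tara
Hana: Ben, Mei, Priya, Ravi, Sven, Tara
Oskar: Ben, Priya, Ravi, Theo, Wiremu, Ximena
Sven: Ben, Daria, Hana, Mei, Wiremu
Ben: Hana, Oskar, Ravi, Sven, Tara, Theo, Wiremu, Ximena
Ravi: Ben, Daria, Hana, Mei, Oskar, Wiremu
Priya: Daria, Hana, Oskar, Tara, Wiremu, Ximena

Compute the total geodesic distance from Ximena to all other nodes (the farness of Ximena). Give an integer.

Distances from Ximena: Ben:1, Daria:1, Hana:2, Mei:1, Oskar:1, Priya:1, Ravi:2, Sven:2, Tara:1, Theo:2, Wiremu:2.
Sum = 1 + 1 + 2 + 1 + 1 + 1 + 2 + 2 + 1 + 2 + 2 = 16.

16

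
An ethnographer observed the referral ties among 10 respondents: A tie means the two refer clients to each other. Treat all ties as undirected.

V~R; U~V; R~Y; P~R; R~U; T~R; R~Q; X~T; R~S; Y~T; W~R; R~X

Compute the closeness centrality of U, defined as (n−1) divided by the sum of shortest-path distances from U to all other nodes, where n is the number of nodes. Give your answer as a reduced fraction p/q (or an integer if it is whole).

9/16

Distances from U: P:2, Q:2, R:1, S:2, T:2, V:1, W:2, X:2, Y:2. Sum = 16.
n = 10, so closeness = 9/16.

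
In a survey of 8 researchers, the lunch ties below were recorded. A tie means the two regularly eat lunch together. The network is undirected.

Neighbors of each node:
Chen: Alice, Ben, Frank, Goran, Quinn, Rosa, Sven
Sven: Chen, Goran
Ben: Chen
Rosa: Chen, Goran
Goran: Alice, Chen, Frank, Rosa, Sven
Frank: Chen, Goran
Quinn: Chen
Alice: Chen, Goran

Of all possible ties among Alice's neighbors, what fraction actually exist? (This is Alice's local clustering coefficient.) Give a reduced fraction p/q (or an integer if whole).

Alice's neighbors: Chen and Goran (k = 2).
Possible neighbor pairs: C(2,2) = 1. Edges among them: Chen–Goran → e = 1.
Clustering(Alice) = 1/1.

1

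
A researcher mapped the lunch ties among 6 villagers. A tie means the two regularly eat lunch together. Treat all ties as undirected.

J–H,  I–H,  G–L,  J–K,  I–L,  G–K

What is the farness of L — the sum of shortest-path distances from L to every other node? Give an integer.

Distances from L: G:1, H:2, I:1, J:3, K:2.
Sum = 1 + 2 + 1 + 3 + 2 = 9.

9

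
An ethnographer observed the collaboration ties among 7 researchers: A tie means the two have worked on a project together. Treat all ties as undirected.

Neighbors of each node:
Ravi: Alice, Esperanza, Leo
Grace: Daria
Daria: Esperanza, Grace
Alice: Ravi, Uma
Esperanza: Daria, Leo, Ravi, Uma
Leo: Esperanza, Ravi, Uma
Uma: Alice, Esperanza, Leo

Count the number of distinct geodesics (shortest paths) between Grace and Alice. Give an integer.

The shortest distance is 4. The length-4 paths are: Grace–Daria–Esperanza–Uma–Alice; Grace–Daria–Esperanza–Ravi–Alice.
That gives 2 distinct shortest paths.

2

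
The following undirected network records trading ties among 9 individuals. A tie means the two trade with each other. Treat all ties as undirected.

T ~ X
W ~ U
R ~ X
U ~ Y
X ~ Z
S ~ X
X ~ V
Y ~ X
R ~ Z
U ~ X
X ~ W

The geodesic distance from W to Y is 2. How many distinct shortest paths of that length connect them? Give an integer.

The shortest distance is 2. The length-2 paths are: W–X–Y; W–U–Y.
That gives 2 distinct shortest paths.

2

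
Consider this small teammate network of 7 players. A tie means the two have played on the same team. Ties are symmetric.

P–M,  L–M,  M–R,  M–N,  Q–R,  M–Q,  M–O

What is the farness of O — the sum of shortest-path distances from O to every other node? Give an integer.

11

Distances from O: L:2, M:1, N:2, P:2, Q:2, R:2.
Sum = 2 + 1 + 2 + 2 + 2 + 2 = 11.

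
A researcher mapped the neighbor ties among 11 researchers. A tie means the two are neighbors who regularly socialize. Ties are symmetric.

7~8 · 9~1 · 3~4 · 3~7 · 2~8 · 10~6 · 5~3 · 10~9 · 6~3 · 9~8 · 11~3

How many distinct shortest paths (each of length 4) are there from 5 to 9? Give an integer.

The shortest distance is 4. The length-4 paths are: 5–3–7–8–9; 5–3–6–10–9.
That gives 2 distinct shortest paths.

2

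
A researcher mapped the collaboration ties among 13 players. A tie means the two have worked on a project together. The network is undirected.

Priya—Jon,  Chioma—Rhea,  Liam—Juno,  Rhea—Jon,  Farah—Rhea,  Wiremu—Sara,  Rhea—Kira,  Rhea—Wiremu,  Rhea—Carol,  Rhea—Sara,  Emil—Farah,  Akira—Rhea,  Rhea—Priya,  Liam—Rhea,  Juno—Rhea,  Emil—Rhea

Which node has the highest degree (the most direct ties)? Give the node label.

Degrees — Akira:1, Carol:1, Chioma:1, Emil:2, Farah:2, Jon:2, Juno:2, Kira:1, Liam:2, Priya:2, Rhea:12, Sara:2, Wiremu:2.
The maximum is 12, attained only by Rhea.

Rhea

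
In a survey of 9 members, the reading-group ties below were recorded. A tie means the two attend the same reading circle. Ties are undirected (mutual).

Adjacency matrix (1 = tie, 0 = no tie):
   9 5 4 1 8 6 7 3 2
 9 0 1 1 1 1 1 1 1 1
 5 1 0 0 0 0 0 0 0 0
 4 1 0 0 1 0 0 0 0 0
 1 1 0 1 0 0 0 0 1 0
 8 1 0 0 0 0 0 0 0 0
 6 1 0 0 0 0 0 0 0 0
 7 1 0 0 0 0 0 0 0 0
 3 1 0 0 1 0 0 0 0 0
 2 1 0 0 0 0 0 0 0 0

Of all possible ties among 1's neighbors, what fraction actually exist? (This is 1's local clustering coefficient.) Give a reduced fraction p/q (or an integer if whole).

1's neighbors: 3, 4, and 9 (k = 3).
Possible neighbor pairs: C(3,2) = 3. Edges among them: 3–9, 4–9 → e = 2.
Clustering(1) = 2/3.

2/3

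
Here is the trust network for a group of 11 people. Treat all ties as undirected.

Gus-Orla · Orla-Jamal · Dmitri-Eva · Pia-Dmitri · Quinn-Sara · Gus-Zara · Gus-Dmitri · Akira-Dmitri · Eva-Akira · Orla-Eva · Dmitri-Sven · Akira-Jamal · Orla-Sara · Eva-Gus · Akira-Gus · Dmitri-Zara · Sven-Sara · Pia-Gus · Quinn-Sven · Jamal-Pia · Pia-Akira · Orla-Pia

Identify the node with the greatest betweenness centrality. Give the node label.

Unnormalized betweenness of each node: Akira:139/60, Dmitri:721/60, Eva:47/60, Gus:139/30, Jamal:9/20, Orla:113/12, Pia:47/20, Quinn:0, Sara:29/6, Sven:31/5, Zara:0.
Dmitri has the largest value, 721/60, making it the main broker — the node through which the most shortest paths run.

Dmitri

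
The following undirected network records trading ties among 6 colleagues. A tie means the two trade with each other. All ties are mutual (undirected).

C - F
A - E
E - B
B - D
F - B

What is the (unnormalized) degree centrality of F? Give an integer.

F is directly tied to B and C. That is 2 neighbors, so the degree of F is 2.

2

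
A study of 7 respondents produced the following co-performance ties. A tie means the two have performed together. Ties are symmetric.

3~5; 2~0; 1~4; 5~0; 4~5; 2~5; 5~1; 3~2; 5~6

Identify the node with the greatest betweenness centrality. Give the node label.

Unnormalized betweenness of each node: 0:0, 1:0, 2:1/2, 3:0, 4:0, 5:23/2, 6:0.
5 has the largest value, 23/2, making it the main broker — the node through which the most shortest paths run.

5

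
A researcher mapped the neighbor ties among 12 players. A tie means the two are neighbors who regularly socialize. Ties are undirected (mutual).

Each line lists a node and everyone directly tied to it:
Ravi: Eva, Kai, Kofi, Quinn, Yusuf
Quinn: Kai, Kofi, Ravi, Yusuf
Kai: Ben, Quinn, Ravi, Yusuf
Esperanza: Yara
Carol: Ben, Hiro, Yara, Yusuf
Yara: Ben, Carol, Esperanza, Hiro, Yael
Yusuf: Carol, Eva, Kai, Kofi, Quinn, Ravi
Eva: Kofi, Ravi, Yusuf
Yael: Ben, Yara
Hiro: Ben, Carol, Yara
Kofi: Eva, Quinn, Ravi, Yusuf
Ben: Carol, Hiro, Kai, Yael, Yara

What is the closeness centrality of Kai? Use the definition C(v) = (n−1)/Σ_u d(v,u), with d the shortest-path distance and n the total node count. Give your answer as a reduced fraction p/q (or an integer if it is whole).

11/19

Distances from Kai: Ben:1, Carol:2, Esperanza:3, Eva:2, Hiro:2, Kofi:2, Quinn:1, Ravi:1, Yael:2, Yara:2, Yusuf:1. Sum = 19.
n = 12, so closeness = 11/19.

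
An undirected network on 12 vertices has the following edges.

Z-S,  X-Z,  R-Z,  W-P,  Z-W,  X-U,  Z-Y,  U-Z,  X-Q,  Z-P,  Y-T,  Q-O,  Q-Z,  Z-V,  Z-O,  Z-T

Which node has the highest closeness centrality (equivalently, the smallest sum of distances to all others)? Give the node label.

Farness (sum of distances to all others) for each node — O:20, P:20, Q:19, R:21, S:21, T:20, U:20, V:21, W:20, X:19, Y:20, Z:11.
The smallest farness is 11, for Z, so Z has the highest closeness.

Z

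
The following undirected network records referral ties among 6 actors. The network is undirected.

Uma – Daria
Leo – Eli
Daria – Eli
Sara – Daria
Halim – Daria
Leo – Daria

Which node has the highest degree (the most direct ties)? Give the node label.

Daria

Degrees — Daria:5, Eli:2, Halim:1, Leo:2, Sara:1, Uma:1.
The maximum is 5, attained only by Daria.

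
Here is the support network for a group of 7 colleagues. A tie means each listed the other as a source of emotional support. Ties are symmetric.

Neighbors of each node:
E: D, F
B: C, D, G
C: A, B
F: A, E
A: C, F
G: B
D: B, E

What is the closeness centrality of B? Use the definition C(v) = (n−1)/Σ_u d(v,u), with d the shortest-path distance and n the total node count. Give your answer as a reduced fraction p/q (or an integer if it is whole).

3/5

Distances from B: A:2, C:1, D:1, E:2, F:3, G:1. Sum = 10.
n = 7, so closeness = 6/10 = 3/5.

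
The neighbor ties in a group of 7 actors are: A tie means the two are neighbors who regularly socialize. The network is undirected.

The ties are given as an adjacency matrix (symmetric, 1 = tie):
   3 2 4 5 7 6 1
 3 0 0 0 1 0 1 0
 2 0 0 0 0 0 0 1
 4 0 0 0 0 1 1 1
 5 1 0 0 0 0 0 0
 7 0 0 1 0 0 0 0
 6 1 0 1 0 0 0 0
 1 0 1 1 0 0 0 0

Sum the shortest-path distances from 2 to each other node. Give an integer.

Distances from 2: 1:1, 3:4, 4:2, 5:5, 6:3, 7:3.
Sum = 1 + 4 + 2 + 5 + 3 + 3 = 18.

18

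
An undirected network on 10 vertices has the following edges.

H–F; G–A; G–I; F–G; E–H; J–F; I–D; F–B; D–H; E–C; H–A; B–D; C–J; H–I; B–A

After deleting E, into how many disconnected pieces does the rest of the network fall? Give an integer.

E's neighbors (C and H) remain reachable from one another through other ties, so the rest of the network stays in one piece.

1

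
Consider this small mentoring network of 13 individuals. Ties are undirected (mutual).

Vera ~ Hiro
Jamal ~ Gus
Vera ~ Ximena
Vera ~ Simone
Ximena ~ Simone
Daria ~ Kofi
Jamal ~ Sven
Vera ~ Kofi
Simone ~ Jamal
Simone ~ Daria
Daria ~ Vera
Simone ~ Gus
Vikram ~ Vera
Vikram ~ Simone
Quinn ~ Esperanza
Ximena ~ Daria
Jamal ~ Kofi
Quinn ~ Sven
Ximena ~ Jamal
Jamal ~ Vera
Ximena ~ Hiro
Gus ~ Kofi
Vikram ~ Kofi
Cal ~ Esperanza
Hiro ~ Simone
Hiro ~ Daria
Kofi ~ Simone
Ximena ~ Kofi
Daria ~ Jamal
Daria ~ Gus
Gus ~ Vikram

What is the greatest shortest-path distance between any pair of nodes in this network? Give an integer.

Eccentricity of each node (its greatest distance to any other): Cal:6, Daria:5, Esperanza:5, Gus:5, Hiro:6, Jamal:4, Kofi:5, Quinn:4, Simone:5, Sven:3, Vera:5, Vikram:6, Ximena:5.
The maximum eccentricity is 6, realized for instance by the pair Vikram–Cal via Vikram – Simone – Jamal – Sven – Quinn – Esperanza – Cal. So the diameter is 6.

6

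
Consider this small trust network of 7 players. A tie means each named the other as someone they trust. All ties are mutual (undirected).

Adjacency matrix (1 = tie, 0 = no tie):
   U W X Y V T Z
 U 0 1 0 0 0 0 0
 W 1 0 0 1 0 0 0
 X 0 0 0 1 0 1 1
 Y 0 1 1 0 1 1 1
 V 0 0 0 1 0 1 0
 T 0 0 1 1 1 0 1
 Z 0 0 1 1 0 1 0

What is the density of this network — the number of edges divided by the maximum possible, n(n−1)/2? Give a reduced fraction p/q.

There are 10 edges and 7 nodes, so the maximum possible is C(7,2) = 21.
Density = 10/21.

10/21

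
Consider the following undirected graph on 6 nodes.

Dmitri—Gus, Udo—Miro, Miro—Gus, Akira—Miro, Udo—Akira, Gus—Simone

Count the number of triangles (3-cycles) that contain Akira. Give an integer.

1

Akira's neighbors: Miro and Udo.
Neighbor pairs that are themselves tied: Akira–Miro–Udo. Each forms one triangle with Akira, for 1 in total.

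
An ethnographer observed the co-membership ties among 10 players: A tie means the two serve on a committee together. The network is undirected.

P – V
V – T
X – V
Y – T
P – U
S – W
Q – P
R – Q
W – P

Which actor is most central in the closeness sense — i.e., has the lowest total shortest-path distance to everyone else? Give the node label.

P

Farness (sum of distances to all others) for each node — P:15, Q:21, R:29, S:29, T:23, U:23, V:17, W:21, X:25, Y:31.
The smallest farness is 15, for P, so P has the highest closeness.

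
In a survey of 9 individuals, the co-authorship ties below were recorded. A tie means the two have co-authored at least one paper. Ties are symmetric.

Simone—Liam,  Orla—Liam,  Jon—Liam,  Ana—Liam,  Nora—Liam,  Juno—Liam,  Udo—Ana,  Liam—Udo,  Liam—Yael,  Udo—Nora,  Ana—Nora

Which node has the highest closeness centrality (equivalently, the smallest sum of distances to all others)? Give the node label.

Liam

Farness (sum of distances to all others) for each node — Ana:13, Jon:15, Juno:15, Liam:8, Nora:13, Orla:15, Simone:15, Udo:13, Yael:15.
The smallest farness is 8, for Liam, so Liam has the highest closeness.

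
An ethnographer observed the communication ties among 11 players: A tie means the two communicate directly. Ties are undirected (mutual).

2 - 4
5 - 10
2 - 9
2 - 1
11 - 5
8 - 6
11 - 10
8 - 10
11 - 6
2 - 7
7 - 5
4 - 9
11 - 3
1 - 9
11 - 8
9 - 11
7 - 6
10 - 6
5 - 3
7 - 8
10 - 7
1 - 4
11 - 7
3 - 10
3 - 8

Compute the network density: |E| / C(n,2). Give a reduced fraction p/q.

5/11

There are 25 edges and 11 nodes, so the maximum possible is C(11,2) = 55.
Density = 25/55 = 5/11.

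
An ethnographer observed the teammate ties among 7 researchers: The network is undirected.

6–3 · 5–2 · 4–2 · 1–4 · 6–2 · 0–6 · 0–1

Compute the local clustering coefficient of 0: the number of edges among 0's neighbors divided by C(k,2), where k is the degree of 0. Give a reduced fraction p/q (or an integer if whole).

0

0's neighbors: 1 and 6 (k = 2).
Possible neighbor pairs: C(2,2) = 1. Edges among them: none → e = 0.
Clustering(0) = 0/1.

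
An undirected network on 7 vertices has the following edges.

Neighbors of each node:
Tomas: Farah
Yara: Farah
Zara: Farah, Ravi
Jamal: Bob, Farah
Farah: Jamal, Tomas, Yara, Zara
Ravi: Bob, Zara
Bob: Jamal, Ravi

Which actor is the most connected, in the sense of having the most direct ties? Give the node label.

Farah

Degrees — Bob:2, Farah:4, Jamal:2, Ravi:2, Tomas:1, Yara:1, Zara:2.
The maximum is 4, attained only by Farah.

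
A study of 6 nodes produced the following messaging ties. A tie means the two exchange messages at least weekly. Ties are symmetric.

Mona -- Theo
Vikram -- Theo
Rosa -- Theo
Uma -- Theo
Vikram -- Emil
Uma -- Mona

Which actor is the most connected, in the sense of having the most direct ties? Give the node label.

Degrees — Emil:1, Mona:2, Rosa:1, Theo:4, Uma:2, Vikram:2.
The maximum is 4, attained only by Theo.

Theo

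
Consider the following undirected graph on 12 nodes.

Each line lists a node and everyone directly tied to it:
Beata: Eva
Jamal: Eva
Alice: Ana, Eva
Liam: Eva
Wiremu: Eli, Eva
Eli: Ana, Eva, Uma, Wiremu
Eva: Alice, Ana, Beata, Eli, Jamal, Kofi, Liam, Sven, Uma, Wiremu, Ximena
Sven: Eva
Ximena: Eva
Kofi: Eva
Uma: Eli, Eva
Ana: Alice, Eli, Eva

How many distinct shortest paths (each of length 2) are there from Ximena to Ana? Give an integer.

1

The shortest distance is 2, and the only length-2 path is Ximena–Eva–Ana. So there is exactly 1 shortest path.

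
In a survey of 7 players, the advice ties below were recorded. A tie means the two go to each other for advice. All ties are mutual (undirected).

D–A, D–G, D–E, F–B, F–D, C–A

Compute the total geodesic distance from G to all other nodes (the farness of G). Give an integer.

Distances from G: A:2, B:3, C:3, D:1, E:2, F:2.
Sum = 2 + 3 + 3 + 1 + 2 + 2 = 13.

13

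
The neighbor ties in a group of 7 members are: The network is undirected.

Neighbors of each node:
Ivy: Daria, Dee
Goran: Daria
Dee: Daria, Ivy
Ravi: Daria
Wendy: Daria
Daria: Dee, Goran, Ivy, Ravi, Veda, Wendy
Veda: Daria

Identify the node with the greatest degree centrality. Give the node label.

Daria

Degrees — Daria:6, Dee:2, Goran:1, Ivy:2, Ravi:1, Veda:1, Wendy:1.
The maximum is 6, attained only by Daria.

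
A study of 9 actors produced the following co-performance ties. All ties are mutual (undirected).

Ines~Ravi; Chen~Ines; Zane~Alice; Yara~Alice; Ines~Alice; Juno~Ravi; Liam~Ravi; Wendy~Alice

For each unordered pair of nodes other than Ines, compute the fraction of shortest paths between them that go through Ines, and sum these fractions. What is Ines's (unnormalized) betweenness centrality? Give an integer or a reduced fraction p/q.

Pairs whose geodesics pass through Ines — Yara–Ravi: 1; Yara–Liam: 1; Yara–Juno: 1; Yara–Chen: 1; Ravi–Alice: 1; Ravi–Chen: 1; Ravi–Zane: 1; Ravi–Wendy: 1; Liam–Alice: 1; Liam–Chen: 1; Liam–Zane: 1; Liam–Wendy: 1; Juno–Alice: 1; Juno–Chen: 1 … (+5 more pairs).
All other pairs contribute 0.
Summing the contributions gives betweenness(Ines) = 19.

19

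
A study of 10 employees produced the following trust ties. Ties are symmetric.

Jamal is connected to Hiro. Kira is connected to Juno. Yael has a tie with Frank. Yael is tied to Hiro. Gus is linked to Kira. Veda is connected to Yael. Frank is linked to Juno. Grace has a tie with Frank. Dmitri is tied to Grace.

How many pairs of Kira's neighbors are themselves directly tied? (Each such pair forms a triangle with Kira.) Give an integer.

Kira's neighbors are Gus and Juno, but none of them are tied to each other, so no triangle contains Kira.

0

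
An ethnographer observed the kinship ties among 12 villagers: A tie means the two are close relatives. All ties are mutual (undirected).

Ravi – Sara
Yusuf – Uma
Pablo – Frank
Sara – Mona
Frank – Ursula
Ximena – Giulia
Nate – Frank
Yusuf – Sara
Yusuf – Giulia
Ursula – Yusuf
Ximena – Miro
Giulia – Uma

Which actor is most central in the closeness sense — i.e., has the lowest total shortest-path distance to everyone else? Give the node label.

Yusuf

Farness (sum of distances to all others) for each node — Frank:31, Giulia:26, Miro:44, Mona:37, Nate:41, Pablo:41, Ravi:37, Sara:27, Uma:28, Ursula:25, Ximena:34, Yusuf:21.
The smallest farness is 21, for Yusuf, so Yusuf has the highest closeness.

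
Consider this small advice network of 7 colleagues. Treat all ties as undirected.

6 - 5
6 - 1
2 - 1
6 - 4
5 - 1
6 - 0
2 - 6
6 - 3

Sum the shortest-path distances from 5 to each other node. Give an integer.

Distances from 5: 0:2, 1:1, 2:2, 3:2, 4:2, 6:1.
Sum = 2 + 1 + 2 + 2 + 2 + 1 = 10.

10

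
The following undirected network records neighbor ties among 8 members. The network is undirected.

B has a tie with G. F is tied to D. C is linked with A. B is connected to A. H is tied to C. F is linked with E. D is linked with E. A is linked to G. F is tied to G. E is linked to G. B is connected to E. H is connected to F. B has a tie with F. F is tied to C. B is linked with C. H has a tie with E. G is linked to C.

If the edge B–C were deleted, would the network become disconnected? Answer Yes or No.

Even without that edge, B still reaches C via B – G – C, so the network stays connected. Not a bridge.

No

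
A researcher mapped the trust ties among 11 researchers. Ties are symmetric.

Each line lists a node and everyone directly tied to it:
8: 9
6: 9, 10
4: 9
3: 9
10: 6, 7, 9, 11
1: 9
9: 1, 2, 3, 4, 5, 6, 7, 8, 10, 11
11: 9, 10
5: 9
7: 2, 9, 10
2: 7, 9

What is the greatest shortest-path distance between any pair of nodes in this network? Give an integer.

Eccentricity of each node (its greatest distance to any other): 1:2, 2:2, 3:2, 4:2, 5:2, 6:2, 7:2, 8:2, 9:1, 10:2, 11:2.
The maximum eccentricity is 2, realized for instance by the pair 7–8 via 7 – 9 – 8. So the diameter is 2.

2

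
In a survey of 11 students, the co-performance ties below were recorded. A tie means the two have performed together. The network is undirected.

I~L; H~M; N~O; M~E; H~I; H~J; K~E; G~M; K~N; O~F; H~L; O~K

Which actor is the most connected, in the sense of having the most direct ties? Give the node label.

H

Degrees — E:2, F:1, G:1, H:4, I:2, J:1, K:3, L:2, M:3, N:2, O:3.
The maximum is 4, attained only by H.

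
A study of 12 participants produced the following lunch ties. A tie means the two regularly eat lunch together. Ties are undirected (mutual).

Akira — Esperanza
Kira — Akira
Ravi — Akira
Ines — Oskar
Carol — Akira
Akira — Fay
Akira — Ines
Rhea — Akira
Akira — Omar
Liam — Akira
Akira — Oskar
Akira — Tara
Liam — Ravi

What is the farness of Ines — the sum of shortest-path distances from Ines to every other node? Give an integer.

20

Distances from Ines: Akira:1, Carol:2, Esperanza:2, Fay:2, Kira:2, Liam:2, Omar:2, Oskar:1, Ravi:2, Rhea:2, Tara:2.
Sum = 1 + 2 + 2 + 2 + 2 + 2 + 2 + 1 + 2 + 2 + 2 = 20.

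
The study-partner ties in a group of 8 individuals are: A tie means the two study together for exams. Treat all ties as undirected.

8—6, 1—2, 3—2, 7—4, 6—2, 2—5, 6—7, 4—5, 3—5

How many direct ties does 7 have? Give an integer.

2

7 is directly tied to 4 and 6. That is 2 neighbors, so the degree of 7 is 2.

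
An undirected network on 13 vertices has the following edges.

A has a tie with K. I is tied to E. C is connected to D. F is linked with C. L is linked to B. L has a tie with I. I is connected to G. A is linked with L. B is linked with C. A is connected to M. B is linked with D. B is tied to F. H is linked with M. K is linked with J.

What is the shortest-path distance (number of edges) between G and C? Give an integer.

4

One shortest route is G – I – L – B – C, which uses 4 edges, and at distance 3 from G we only reach {A, B}, which does not include C. So d(G,C) = 4.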